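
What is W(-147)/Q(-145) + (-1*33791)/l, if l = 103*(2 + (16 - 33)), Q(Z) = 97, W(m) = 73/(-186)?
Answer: 203181479/9291630 ≈ 21.867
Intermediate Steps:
W(m) = -73/186 (W(m) = 73*(-1/186) = -73/186)
l = -1545 (l = 103*(2 - 17) = 103*(-15) = -1545)
W(-147)/Q(-145) + (-1*33791)/l = -73/186/97 - 1*33791/(-1545) = -73/186*1/97 - 33791*(-1/1545) = -73/18042 + 33791/1545 = 203181479/9291630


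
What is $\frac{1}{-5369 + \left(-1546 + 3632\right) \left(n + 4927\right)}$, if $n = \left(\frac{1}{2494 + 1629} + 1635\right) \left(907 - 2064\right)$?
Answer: $- \frac{589}{2318188557399} \approx -2.5408 \cdot 10^{-10}$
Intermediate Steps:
$n = - \frac{7799459642}{4123}$ ($n = \left(\frac{1}{4123} + 1635\right) \left(-1157\right) = \frac{6741106}{4123} \left(-1157\right) = - \frac{7799459642}{4123} \approx -1.8917 \cdot 10^{6}$)
$\frac{1}{-5369 + \left(-1546 + 3632\right) \left(n + 4927\right)} = \frac{1}{-5369 + \left(-1546 + 3632\right) \left(- \frac{7799459642}{4123} + 4927\right)} = \frac{1}{-5369 + 2086 \left(- \frac{7779145621}{4123}\right)} = \frac{1}{-5369 - \frac{2318185395058}{589}} = \frac{1}{- \frac{2318188557399}{589}} = - \frac{589}{2318188557399}$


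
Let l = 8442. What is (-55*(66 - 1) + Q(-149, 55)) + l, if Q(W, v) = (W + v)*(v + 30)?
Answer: -3123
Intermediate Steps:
Q(W, v) = (30 + v)*(W + v) (Q(W, v) = (W + v)*(30 + v) = (30 + v)*(W + v))
(-55*(66 - 1) + Q(-149, 55)) + l = (-55*(66 - 1) + (55² + 30*(-149) + 30*55 - 149*55)) + 8442 = (-55*65 + (3025 - 4470 + 1650 - 8195)) + 8442 = (-3575 - 7990) + 8442 = -11565 + 8442 = -3123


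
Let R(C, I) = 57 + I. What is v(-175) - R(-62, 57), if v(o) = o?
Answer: -289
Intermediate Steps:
v(-175) - R(-62, 57) = -175 - (57 + 57) = -175 - 1*114 = -175 - 114 = -289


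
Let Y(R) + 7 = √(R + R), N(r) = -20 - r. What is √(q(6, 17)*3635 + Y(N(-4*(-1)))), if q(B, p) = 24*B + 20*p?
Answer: √(1759333 + 4*I*√3) ≈ 1326.4 + 0.003*I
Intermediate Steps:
q(B, p) = 20*p + 24*B
Y(R) = -7 + √2*√R (Y(R) = -7 + √(R + R) = -7 + √(2*R) = -7 + √2*√R)
√(q(6, 17)*3635 + Y(N(-4*(-1)))) = √((20*17 + 24*6)*3635 + (-7 + √2*√(-20 - (-4)*(-1)))) = √((340 + 144)*3635 + (-7 + √2*√(-20 - 1*4))) = √(484*3635 + (-7 + √2*√(-20 - 4))) = √(1759340 + (-7 + √2*√(-24))) = √(1759340 + (-7 + √2*(2*I*√6))) = √(1759340 + (-7 + 4*I*√3)) = √(1759333 + 4*I*√3)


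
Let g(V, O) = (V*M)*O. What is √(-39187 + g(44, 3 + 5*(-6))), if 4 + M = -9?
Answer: I*√23743 ≈ 154.09*I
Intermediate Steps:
M = -13 (M = -4 - 9 = -13)
g(V, O) = -13*O*V (g(V, O) = (V*(-13))*O = (-13*V)*O = -13*O*V)
√(-39187 + g(44, 3 + 5*(-6))) = √(-39187 - 13*(3 + 5*(-6))*44) = √(-39187 - 13*(3 - 30)*44) = √(-39187 - 13*(-27)*44) = √(-39187 + 15444) = √(-23743) = I*√23743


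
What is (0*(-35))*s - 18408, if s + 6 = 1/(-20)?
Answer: -18408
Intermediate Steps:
s = -121/20 (s = -6 + 1/(-20) = -6 - 1/20 = -121/20 ≈ -6.0500)
(0*(-35))*s - 18408 = (0*(-35))*(-121/20) - 18408 = 0*(-121/20) - 18408 = 0 - 18408 = -18408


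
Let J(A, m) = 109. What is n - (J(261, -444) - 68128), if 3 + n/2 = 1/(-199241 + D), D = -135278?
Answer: 22751640745/334519 ≈ 68013.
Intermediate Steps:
n = -2007116/334519 (n = -6 + 2/(-199241 - 135278) = -6 + 2/(-334519) = -6 + 2*(-1/334519) = -6 - 2/334519 = -2007116/334519 ≈ -6.0000)
n - (J(261, -444) - 68128) = -2007116/334519 - (109 - 68128) = -2007116/334519 - 1*(-68019) = -2007116/334519 + 68019 = 22751640745/334519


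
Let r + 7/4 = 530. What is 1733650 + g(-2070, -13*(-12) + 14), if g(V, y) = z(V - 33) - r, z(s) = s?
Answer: 6924075/4 ≈ 1.7310e+6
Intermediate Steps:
r = 2113/4 (r = -7/4 + 530 = 2113/4 ≈ 528.25)
g(V, y) = -2245/4 + V (g(V, y) = (V - 33) - 1*2113/4 = (-33 + V) - 2113/4 = -2245/4 + V)
1733650 + g(-2070, -13*(-12) + 14) = 1733650 + (-2245/4 - 2070) = 1733650 - 10525/4 = 6924075/4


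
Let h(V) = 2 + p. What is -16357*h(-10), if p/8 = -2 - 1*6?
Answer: 1014134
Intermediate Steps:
p = -64 (p = 8*(-2 - 1*6) = 8*(-2 - 6) = 8*(-8) = -64)
h(V) = -62 (h(V) = 2 - 64 = -62)
-16357*h(-10) = -16357*(-62) = 1014134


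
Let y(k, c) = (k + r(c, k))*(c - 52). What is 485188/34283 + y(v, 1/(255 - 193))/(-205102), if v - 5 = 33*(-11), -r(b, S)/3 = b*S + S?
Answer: 193775904656169/13514565806452 ≈ 14.338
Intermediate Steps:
r(b, S) = -3*S - 3*S*b (r(b, S) = -3*(b*S + S) = -3*(S*b + S) = -3*(S + S*b) = -3*S - 3*S*b)
v = -358 (v = 5 + 33*(-11) = 5 - 363 = -358)
y(k, c) = (-52 + c)*(k - 3*k*(1 + c)) (y(k, c) = (k - 3*k*(1 + c))*(c - 52) = (k - 3*k*(1 + c))*(-52 + c) = (-52 + c)*(k - 3*k*(1 + c)))
485188/34283 + y(v, 1/(255 - 193))/(-205102) = 485188/34283 - 358*(104 - 3/(255 - 193)² + 154/(255 - 193))/(-205102) = 485188*(1/34283) - 358*(104 - 3*(1/62)² + 154/62)*(-1/205102) = 485188/34283 - 358*(104 - 3*(1/62)² + 154*(1/62))*(-1/205102) = 485188/34283 - 358*(104 - 3*1/3844 + 77/31)*(-1/205102) = 485188/34283 - 358*(104 - 3/3844 + 77/31)*(-1/205102) = 485188/34283 - 358*409321/3844*(-1/205102) = 485188/34283 - 73268459/1922*(-1/205102) = 485188/34283 + 73268459/394206044 = 193775904656169/13514565806452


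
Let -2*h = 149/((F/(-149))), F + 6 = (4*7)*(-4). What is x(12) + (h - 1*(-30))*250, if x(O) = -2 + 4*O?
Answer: -1884697/118 ≈ -15972.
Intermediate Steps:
F = -118 (F = -6 + (4*7)*(-4) = -6 + 28*(-4) = -6 - 112 = -118)
h = -22201/236 (h = -149/(2*((-118/(-149)))) = -149/(2*((-118*(-1/149)))) = -149/(2*118/149) = -149*149/(2*118) = -½*22201/118 = -22201/236 ≈ -94.072)
x(12) + (h - 1*(-30))*250 = (-2 + 4*12) + (-22201/236 - 1*(-30))*250 = (-2 + 48) + (-22201/236 + 30)*250 = 46 - 15121/236*250 = 46 - 1890125/118 = -1884697/118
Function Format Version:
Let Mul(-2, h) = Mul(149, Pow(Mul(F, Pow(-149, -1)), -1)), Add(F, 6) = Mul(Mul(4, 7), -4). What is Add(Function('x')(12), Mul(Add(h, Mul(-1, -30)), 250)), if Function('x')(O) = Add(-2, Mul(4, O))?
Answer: Rational(-1884697, 118) ≈ -15972.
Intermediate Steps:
F = -118 (F = Add(-6, Mul(Mul(4, 7), -4)) = Add(-6, Mul(28, -4)) = Add(-6, -112) = -118)
h = Rational(-22201, 236) (h = Mul(Rational(-1, 2), Mul(149, Pow(Mul(-118, Pow(-149, -1)), -1))) = Mul(Rational(-1, 2), Mul(149, Pow(Mul(-118, Rational(-1, 149)), -1))) = Mul(Rational(-1, 2), Mul(149, Pow(Rational(118, 149), -1))) = Mul(Rational(-1, 2), Mul(149, Rational(149, 118))) = Mul(Rational(-1, 2), Rational(22201, 118)) = Rational(-22201, 236) ≈ -94.072)
Add(Function('x')(12), Mul(Add(h, Mul(-1, -30)), 250)) = Add(Add(-2, Mul(4, 12)), Mul(Add(Rational(-22201, 236), Mul(-1, -30)), 250)) = Add(Add(-2, 48), Mul(Add(Rational(-22201, 236), 30), 250)) = Add(46, Mul(Rational(-15121, 236), 250)) = Add(46, Rational(-1890125, 118)) = Rational(-1884697, 118)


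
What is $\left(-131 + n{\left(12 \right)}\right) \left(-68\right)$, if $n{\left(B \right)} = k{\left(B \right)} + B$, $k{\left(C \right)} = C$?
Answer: $7276$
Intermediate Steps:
$n{\left(B \right)} = 2 B$ ($n{\left(B \right)} = B + B = 2 B$)
$\left(-131 + n{\left(12 \right)}\right) \left(-68\right) = \left(-131 + 2 \cdot 12\right) \left(-68\right) = \left(-131 + 24\right) \left(-68\right) = \left(-107\right) \left(-68\right) = 7276$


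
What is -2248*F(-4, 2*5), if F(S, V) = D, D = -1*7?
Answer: 15736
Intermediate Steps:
D = -7
F(S, V) = -7
-2248*F(-4, 2*5) = -2248*(-7) = 15736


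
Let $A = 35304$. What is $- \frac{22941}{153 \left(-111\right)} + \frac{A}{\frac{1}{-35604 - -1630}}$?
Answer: $- \frac{2263301944603}{1887} \approx -1.1994 \cdot 10^{9}$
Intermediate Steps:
$- \frac{22941}{153 \left(-111\right)} + \frac{A}{\frac{1}{-35604 - -1630}} = - \frac{22941}{153 \left(-111\right)} + \frac{35304}{\frac{1}{-35604 - -1630}} = - \frac{22941}{-16983} + \frac{35304}{\frac{1}{-35604 + 1630}} = \left(-22941\right) \left(- \frac{1}{16983}\right) + \frac{35304}{\frac{1}{-33974}} = \frac{2549}{1887} + \frac{35304}{- \frac{1}{33974}} = \frac{2549}{1887} + 35304 \left(-33974\right) = \frac{2549}{1887} - 1199418096 = - \frac{2263301944603}{1887}$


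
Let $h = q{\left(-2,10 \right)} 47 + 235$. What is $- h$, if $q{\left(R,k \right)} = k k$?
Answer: $-4935$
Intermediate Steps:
$q{\left(R,k \right)} = k^{2}$
$h = 4935$ ($h = 10^{2} \cdot 47 + 235 = 100 \cdot 47 + 235 = 4700 + 235 = 4935$)
$- h = \left(-1\right) 4935 = -4935$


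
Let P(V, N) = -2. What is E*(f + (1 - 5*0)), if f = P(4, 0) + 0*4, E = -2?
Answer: 2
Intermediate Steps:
f = -2 (f = -2 + 0*4 = -2 + 0 = -2)
E*(f + (1 - 5*0)) = -2*(-2 + (1 - 5*0)) = -2*(-2 + (1 + 0)) = -2*(-2 + 1) = -2*(-1) = 2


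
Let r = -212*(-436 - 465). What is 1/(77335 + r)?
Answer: 1/268347 ≈ 3.7265e-6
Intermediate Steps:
r = 191012 (r = -212*(-901) = 191012)
1/(77335 + r) = 1/(77335 + 191012) = 1/268347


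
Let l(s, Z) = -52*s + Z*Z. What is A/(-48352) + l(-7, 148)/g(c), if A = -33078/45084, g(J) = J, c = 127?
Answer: 8090342052855/46141249856 ≈ 175.34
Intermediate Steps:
l(s, Z) = Z² - 52*s (l(s, Z) = -52*s + Z² = Z² - 52*s)
A = -5513/7514 (A = -33078*1/45084 = -5513/7514 ≈ -0.73370)
A/(-48352) + l(-7, 148)/g(c) = -5513/7514/(-48352) + (148² - 52*(-7))/127 = -5513/7514*(-1/48352) + (21904 + 364)*(1/127) = 5513/363316928 + 22268*(1/127) = 5513/363316928 + 22268/127 = 8090342052855/46141249856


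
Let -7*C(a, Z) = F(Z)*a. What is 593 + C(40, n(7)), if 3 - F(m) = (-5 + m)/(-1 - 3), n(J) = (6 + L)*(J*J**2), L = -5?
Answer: 93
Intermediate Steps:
n(J) = J**3 (n(J) = (6 - 5)*(J*J**2) = 1*J**3 = J**3)
F(m) = 7/4 + m/4 (F(m) = 3 - (-5 + m)/(-1 - 3) = 3 - (-5 + m)/(-4) = 3 - (-5 + m)*(-1)/4 = 3 - (5/4 - m/4) = 3 + (-5/4 + m/4) = 7/4 + m/4)
C(a, Z) = -a*(7/4 + Z/4)/7 (C(a, Z) = -(7/4 + Z/4)*a/7 = -a*(7/4 + Z/4)/7)
593 + C(40, n(7)) = 593 - 1/28*40*(7 + 7**3) = 593 - 1/28*40*(7 + 343) = 593 - 1/28*40*350 = 593 - 500 = 93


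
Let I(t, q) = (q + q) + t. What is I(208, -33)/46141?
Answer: 142/46141 ≈ 0.0030775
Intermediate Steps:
I(t, q) = t + 2*q (I(t, q) = 2*q + t = t + 2*q)
I(208, -33)/46141 = (208 + 2*(-33))/46141 = (208 - 66)*(1/46141) = 142*(1/46141) = 142/46141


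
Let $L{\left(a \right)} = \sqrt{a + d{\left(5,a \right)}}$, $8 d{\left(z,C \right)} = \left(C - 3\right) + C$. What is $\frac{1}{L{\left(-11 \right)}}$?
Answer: $- \frac{2 i \sqrt{226}}{113} \approx - 0.26608 i$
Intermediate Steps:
$d{\left(z,C \right)} = - \frac{3}{8} + \frac{C}{4}$ ($d{\left(z,C \right)} = \frac{\left(C - 3\right) + C}{8} = \frac{\left(-3 + C\right) + C}{8} = \frac{-3 + 2 C}{8} = - \frac{3}{8} + \frac{C}{4}$)
$L{\left(a \right)} = \sqrt{- \frac{3}{8} + \frac{5 a}{4}}$ ($L{\left(a \right)} = \sqrt{a + \left(- \frac{3}{8} + \frac{a}{4}\right)} = \sqrt{- \frac{3}{8} + \frac{5 a}{4}}$)
$\frac{1}{L{\left(-11 \right)}} = \frac{1}{\frac{1}{4} \sqrt{-6 + 20 \left(-11\right)}} = \frac{1}{\frac{1}{4} \sqrt{-6 - 220}} = \frac{1}{\frac{1}{4} \sqrt{-226}} = \frac{1}{\frac{1}{4} i \sqrt{226}} = - \frac{2 i \sqrt{226}}{113}$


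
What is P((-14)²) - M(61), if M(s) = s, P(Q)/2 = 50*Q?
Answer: 19539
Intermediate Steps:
P(Q) = 100*Q (P(Q) = 2*(50*Q) = 100*Q)
P((-14)²) - M(61) = 100*(-14)² - 1*61 = 100*196 - 61 = 19600 - 61 = 19539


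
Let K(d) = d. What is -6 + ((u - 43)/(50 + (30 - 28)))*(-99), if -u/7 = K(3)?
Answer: 1506/13 ≈ 115.85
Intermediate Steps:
u = -21 (u = -7*3 = -21)
-6 + ((u - 43)/(50 + (30 - 28)))*(-99) = -6 + ((-21 - 43)/(50 + (30 - 28)))*(-99) = -6 - 64/(50 + 2)*(-99) = -6 - 64/52*(-99) = -6 - 64*1/52*(-99) = -6 - 16/13*(-99) = -6 + 1584/13 = 1506/13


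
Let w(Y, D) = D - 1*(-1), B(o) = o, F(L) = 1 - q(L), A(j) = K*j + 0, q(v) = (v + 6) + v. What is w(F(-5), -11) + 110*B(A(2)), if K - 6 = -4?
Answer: 430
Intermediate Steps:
K = 2 (K = 6 - 4 = 2)
q(v) = 6 + 2*v (q(v) = (6 + v) + v = 6 + 2*v)
A(j) = 2*j (A(j) = 2*j + 0 = 2*j)
F(L) = -5 - 2*L (F(L) = 1 - (6 + 2*L) = 1 + (-6 - 2*L) = -5 - 2*L)
w(Y, D) = 1 + D (w(Y, D) = D + 1 = 1 + D)
w(F(-5), -11) + 110*B(A(2)) = (1 - 11) + 110*(2*2) = -10 + 110*4 = -10 + 440 = 430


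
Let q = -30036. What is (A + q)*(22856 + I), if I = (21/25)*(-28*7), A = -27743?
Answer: -32777102236/25 ≈ -1.3111e+9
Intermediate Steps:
I = -4116/25 (I = (21*(1/25))*(-196) = (21/25)*(-196) = -4116/25 ≈ -164.64)
(A + q)*(22856 + I) = (-27743 - 30036)*(22856 - 4116/25) = -57779*567284/25 = -32777102236/25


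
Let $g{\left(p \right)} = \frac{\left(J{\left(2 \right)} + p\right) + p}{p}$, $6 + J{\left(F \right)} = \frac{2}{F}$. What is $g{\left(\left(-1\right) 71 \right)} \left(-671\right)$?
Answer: $- \frac{98637}{71} \approx -1389.3$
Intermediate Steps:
$J{\left(F \right)} = -6 + \frac{2}{F}$
$g{\left(p \right)} = \frac{-5 + 2 p}{p}$ ($g{\left(p \right)} = \frac{\left(\left(-6 + \frac{2}{2}\right) + p\right) + p}{p} = \frac{\left(\left(-6 + 2 \cdot \frac{1}{2}\right) + p\right) + p}{p} = \frac{\left(\left(-6 + 1\right) + p\right) + p}{p} = \frac{\left(-5 + p\right) + p}{p} = \frac{-5 + 2 p}{p}$)
$g{\left(\left(-1\right) 71 \right)} \left(-671\right) = \left(2 - \frac{5}{\left(-1\right) 71}\right) \left(-671\right) = \left(2 - \frac{5}{-71}\right) \left(-671\right) = \left(2 - - \frac{5}{71}\right) \left(-671\right) = \left(2 + \frac{5}{71}\right) \left(-671\right) = \frac{147}{71} \left(-671\right) = - \frac{98637}{71}$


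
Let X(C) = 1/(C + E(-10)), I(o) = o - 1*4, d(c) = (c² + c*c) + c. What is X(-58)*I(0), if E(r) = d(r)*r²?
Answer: -2/9471 ≈ -0.00021117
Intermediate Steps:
d(c) = c + 2*c² (d(c) = (c² + c²) + c = 2*c² + c = c + 2*c²)
I(o) = -4 + o (I(o) = o - 4 = -4 + o)
E(r) = r³*(1 + 2*r) (E(r) = (r*(1 + 2*r))*r² = r³*(1 + 2*r))
X(C) = 1/(19000 + C) (X(C) = 1/(C + (-10)³*(1 + 2*(-10))) = 1/(C - 1000*(1 - 20)) = 1/(C - 1000*(-19)) = 1/(C + 19000) = 1/(19000 + C))
X(-58)*I(0) = (-4 + 0)/(19000 - 58) = -4/18942 = (1/18942)*(-4) = -2/9471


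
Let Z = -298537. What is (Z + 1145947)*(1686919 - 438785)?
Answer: 1057681232940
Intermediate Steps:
(Z + 1145947)*(1686919 - 438785) = (-298537 + 1145947)*(1686919 - 438785) = 847410*1248134 = 1057681232940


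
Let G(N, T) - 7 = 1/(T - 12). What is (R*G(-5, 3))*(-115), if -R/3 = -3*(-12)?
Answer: 85560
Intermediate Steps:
G(N, T) = 7 + 1/(-12 + T) (G(N, T) = 7 + 1/(T - 12) = 7 + 1/(-12 + T))
R = -108 (R = -(-9)*(-12) = -3*36 = -108)
(R*G(-5, 3))*(-115) = -108*(-83 + 7*3)/(-12 + 3)*(-115) = -108*(-83 + 21)/(-9)*(-115) = -(-12)*(-62)*(-115) = -108*62/9*(-115) = -744*(-115) = 85560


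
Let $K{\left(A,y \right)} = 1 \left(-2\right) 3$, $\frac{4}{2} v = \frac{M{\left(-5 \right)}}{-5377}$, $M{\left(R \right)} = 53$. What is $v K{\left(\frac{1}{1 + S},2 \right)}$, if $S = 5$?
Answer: $\frac{159}{5377} \approx 0.02957$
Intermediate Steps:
$v = - \frac{53}{10754}$ ($v = \frac{53 \frac{1}{-5377}}{2} = \frac{53 \left(- \frac{1}{5377}\right)}{2} = \frac{1}{2} \left(- \frac{53}{5377}\right) = - \frac{53}{10754} \approx -0.0049284$)
$K{\left(A,y \right)} = -6$ ($K{\left(A,y \right)} = \left(-2\right) 3 = -6$)
$v K{\left(\frac{1}{1 + S},2 \right)} = \left(- \frac{53}{10754}\right) \left(-6\right) = \frac{159}{5377}$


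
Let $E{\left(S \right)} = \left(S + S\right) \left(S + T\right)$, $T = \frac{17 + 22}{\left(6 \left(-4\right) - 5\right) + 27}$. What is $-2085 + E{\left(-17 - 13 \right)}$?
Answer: $885$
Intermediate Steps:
$T = - \frac{39}{2}$ ($T = \frac{39}{\left(-24 - 5\right) + 27} = \frac{39}{-29 + 27} = \frac{39}{-2} = 39 \left(- \frac{1}{2}\right) = - \frac{39}{2} \approx -19.5$)
$E{\left(S \right)} = 2 S \left(- \frac{39}{2} + S\right)$ ($E{\left(S \right)} = \left(S + S\right) \left(S - \frac{39}{2}\right) = 2 S \left(- \frac{39}{2} + S\right)$)
$-2085 + E{\left(-17 - 13 \right)} = -2085 + \left(-17 - 13\right) \left(-39 + 2 \left(-17 - 13\right)\right) = -2085 - 30 \left(-39 + 2 \left(-30\right)\right) = -2085 - 30 \left(-39 - 60\right) = -2085 - -2970 = -2085 + 2970 = 885$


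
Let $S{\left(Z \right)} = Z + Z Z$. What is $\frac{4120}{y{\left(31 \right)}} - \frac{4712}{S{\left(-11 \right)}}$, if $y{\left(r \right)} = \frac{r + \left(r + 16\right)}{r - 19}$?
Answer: $\frac{422572}{715} \approx 591.01$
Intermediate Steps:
$y{\left(r \right)} = \frac{16 + 2 r}{-19 + r}$ ($y{\left(r \right)} = \frac{r + \left(16 + r\right)}{-19 + r} = \frac{16 + 2 r}{-19 + r}$)
$S{\left(Z \right)} = Z + Z^{2}$
$\frac{4120}{y{\left(31 \right)}} - \frac{4712}{S{\left(-11 \right)}} = \frac{4120}{2 \frac{1}{-19 + 31} \left(8 + 31\right)} - \frac{4712}{\left(-11\right) \left(1 - 11\right)} = \frac{4120}{2 \cdot \frac{1}{12} \cdot 39} - \frac{4712}{\left(-11\right) \left(-10\right)} = \frac{4120}{2 \cdot \frac{1}{12} \cdot 39} - \frac{4712}{110} = \frac{4120}{\frac{13}{2}} - \frac{2356}{55} = 4120 \cdot \frac{2}{13} - \frac{2356}{55} = \frac{8240}{13} - \frac{2356}{55} = \frac{422572}{715}$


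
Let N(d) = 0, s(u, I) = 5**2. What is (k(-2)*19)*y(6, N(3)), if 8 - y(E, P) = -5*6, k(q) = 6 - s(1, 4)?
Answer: -13718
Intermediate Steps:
s(u, I) = 25
k(q) = -19 (k(q) = 6 - 1*25 = 6 - 25 = -19)
y(E, P) = 38 (y(E, P) = 8 - (-5)*6 = 8 - 1*(-30) = 8 + 30 = 38)
(k(-2)*19)*y(6, N(3)) = -19*19*38 = -361*38 = -13718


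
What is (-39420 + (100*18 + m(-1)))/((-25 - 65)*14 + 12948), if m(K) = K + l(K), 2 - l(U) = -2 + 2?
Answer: -37619/11688 ≈ -3.2186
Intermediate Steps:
l(U) = 2 (l(U) = 2 - (-2 + 2) = 2 - 1*0 = 2 + 0 = 2)
m(K) = 2 + K (m(K) = K + 2 = 2 + K)
(-39420 + (100*18 + m(-1)))/((-25 - 65)*14 + 12948) = (-39420 + (100*18 + (2 - 1)))/((-25 - 65)*14 + 12948) = (-39420 + (1800 + 1))/(-90*14 + 12948) = (-39420 + 1801)/(-1260 + 12948) = -37619/11688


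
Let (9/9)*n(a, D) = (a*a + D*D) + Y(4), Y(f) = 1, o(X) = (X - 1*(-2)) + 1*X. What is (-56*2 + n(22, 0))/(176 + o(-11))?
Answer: 373/156 ≈ 2.3910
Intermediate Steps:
o(X) = 2 + 2*X (o(X) = (X + 2) + X = (2 + X) + X = 2 + 2*X)
n(a, D) = 1 + D**2 + a**2 (n(a, D) = (a*a + D*D) + 1 = (a**2 + D**2) + 1 = (D**2 + a**2) + 1 = 1 + D**2 + a**2)
(-56*2 + n(22, 0))/(176 + o(-11)) = (-56*2 + (1 + 0**2 + 22**2))/(176 + (2 + 2*(-11))) = (-112 + (1 + 0 + 484))/(176 + (2 - 22)) = (-112 + 485)/(176 - 20) = 373/156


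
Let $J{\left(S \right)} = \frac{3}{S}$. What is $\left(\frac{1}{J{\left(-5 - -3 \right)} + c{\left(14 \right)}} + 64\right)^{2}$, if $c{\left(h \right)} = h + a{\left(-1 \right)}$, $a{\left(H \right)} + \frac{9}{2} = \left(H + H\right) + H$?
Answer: $\frac{103041}{25} \approx 4121.6$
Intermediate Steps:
$a{\left(H \right)} = - \frac{9}{2} + 3 H$ ($a{\left(H \right)} = - \frac{9}{2} + \left(\left(H + H\right) + H\right) = - \frac{9}{2} + \left(2 H + H\right) = - \frac{9}{2} + 3 H$)
$c{\left(h \right)} = - \frac{15}{2} + h$ ($c{\left(h \right)} = h + \left(- \frac{9}{2} + 3 \left(-1\right)\right) = h - \frac{15}{2} = - \frac{15}{2} + h$)
$\left(\frac{1}{J{\left(-5 - -3 \right)} + c{\left(14 \right)}} + 64\right)^{2} = \left(\frac{1}{\frac{3}{-5 - -3} + \left(- \frac{15}{2} + 14\right)} + 64\right)^{2} = \left(\frac{1}{\frac{3}{-5 + 3} + \frac{13}{2}} + 64\right)^{2} = \left(\frac{1}{\frac{3}{-2} + \frac{13}{2}} + 64\right)^{2} = \left(\frac{1}{3 \left(- \frac{1}{2}\right) + \frac{13}{2}} + 64\right)^{2} = \left(\frac{1}{- \frac{3}{2} + \frac{13}{2}} + 64\right)^{2} = \left(\frac{1}{5} + 64\right)^{2} = \left(\frac{321}{5}\right)^{2} = \frac{103041}{25}$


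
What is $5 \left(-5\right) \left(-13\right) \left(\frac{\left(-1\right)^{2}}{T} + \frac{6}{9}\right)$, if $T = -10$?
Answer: $\frac{1105}{6} \approx 184.17$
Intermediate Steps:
$5 \left(-5\right) \left(-13\right) \left(\frac{\left(-1\right)^{2}}{T} + \frac{6}{9}\right) = 5 \left(-5\right) \left(-13\right) \left(\frac{\left(-1\right)^{2}}{-10} + \frac{6}{9}\right) = \left(-25\right) \left(-13\right) \left(1 \left(- \frac{1}{10}\right) + 6 \cdot \frac{1}{9}\right) = 325 \left(- \frac{1}{10} + \frac{2}{3}\right) = 325 \cdot \frac{17}{30} = \frac{1105}{6}$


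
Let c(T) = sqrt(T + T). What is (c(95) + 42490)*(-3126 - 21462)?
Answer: -1044744120 - 24588*sqrt(190) ≈ -1.0451e+9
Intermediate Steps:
c(T) = sqrt(2)*sqrt(T) (c(T) = sqrt(2*T) = sqrt(2)*sqrt(T))
(c(95) + 42490)*(-3126 - 21462) = (sqrt(2)*sqrt(95) + 42490)*(-3126 - 21462) = (sqrt(190) + 42490)*(-24588) = (42490 + sqrt(190))*(-24588) = -1044744120 - 24588*sqrt(190)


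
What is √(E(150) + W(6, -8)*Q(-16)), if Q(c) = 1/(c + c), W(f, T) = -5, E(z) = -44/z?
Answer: I*√1974/120 ≈ 0.37025*I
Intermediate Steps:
Q(c) = 1/(2*c)
√(E(150) + W(6, -8)*Q(-16)) = √(-44/150 - 5/(2*(-16))) = √(-44*1/150 - 5*(-1)/(2*16)) = √(-22/75 - 5*(-1/32)) = √(-22/75 + 5/32) = √(-329/2400) = I*√1974/120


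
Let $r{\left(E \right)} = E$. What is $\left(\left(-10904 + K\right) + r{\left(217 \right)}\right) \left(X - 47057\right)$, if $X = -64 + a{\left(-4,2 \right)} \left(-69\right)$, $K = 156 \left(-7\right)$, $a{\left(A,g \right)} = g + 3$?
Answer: $559102014$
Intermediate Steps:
$a{\left(A,g \right)} = 3 + g$
$K = -1092$
$X = -409$ ($X = -64 + \left(3 + 2\right) \left(-69\right) = -64 + 5 \left(-69\right) = -64 - 345 = -409$)
$\left(\left(-10904 + K\right) + r{\left(217 \right)}\right) \left(X - 47057\right) = \left(\left(-10904 - 1092\right) + 217\right) \left(-409 - 47057\right) = \left(-11996 + 217\right) \left(-47466\right) = \left(-11779\right) \left(-47466\right) = 559102014$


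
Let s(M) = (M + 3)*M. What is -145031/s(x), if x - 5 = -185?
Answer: -145031/31860 ≈ -4.5521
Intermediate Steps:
x = -180 (x = 5 - 185 = -180)
s(M) = M*(3 + M) (s(M) = (3 + M)*M = M*(3 + M))
-145031/s(x) = -145031*(-1/(180*(3 - 180))) = -145031/((-180*(-177))) = -145031/31860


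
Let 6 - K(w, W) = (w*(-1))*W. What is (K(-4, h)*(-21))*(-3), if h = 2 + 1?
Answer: -378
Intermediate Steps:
h = 3
K(w, W) = 6 + W*w (K(w, W) = 6 - w*(-1)*W = 6 - (-w)*W = 6 - (-1)*W*w = 6 + W*w)
(K(-4, h)*(-21))*(-3) = ((6 + 3*(-4))*(-21))*(-3) = ((6 - 12)*(-21))*(-3) = -6*(-21)*(-3) = 126*(-3) = -378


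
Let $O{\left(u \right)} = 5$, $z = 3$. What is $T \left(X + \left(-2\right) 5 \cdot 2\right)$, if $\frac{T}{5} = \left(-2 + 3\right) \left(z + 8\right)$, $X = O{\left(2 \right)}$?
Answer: $-825$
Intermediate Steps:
$X = 5$
$T = 55$ ($T = 5 \left(-2 + 3\right) \left(3 + 8\right) = 5 \cdot 1 \cdot 11 = 5 \cdot 11 = 55$)
$T \left(X + \left(-2\right) 5 \cdot 2\right) = 55 \left(5 + \left(-2\right) 5 \cdot 2\right) = 55 \left(5 - 20\right) = 55 \left(-15\right) = -825$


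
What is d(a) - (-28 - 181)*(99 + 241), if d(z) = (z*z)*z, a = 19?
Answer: 77919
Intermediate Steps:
d(z) = z³ (d(z) = z²*z = z³)
d(a) - (-28 - 181)*(99 + 241) = 19³ - (-28 - 181)*(99 + 241) = 6859 - (-209)*340 = 6859 - 1*(-71060) = 6859 + 71060 = 77919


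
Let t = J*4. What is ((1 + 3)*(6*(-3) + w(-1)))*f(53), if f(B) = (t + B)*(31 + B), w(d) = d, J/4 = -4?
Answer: 70224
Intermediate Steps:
J = -16 (J = 4*(-4) = -16)
t = -64 (t = -16*4 = -64)
f(B) = (-64 + B)*(31 + B)
((1 + 3)*(6*(-3) + w(-1)))*f(53) = ((1 + 3)*(6*(-3) - 1))*(-1984 + 53² - 33*53) = (4*(-18 - 1))*(-1984 + 2809 - 1749) = (4*(-19))*(-924) = -76*(-924) = 70224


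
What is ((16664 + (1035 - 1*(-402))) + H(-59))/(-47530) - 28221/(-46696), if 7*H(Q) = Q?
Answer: 1737726951/7768113080 ≈ 0.22370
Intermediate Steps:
H(Q) = Q/7
((16664 + (1035 - 1*(-402))) + H(-59))/(-47530) - 28221/(-46696) = ((16664 + (1035 - 1*(-402))) + (1/7)*(-59))/(-47530) - 28221/(-46696) = ((16664 + (1035 + 402)) - 59/7)*(-1/47530) - 28221*(-1/46696) = ((16664 + 1437) - 59/7)*(-1/47530) + 28221/46696 = (18101 - 59/7)*(-1/47530) + 28221/46696 = (126648/7)*(-1/47530) + 28221/46696 = -63324/166355 + 28221/46696 = 1737726951/7768113080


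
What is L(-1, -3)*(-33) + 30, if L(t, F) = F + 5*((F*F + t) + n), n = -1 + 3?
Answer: -1521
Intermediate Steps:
n = 2
L(t, F) = 10 + F + 5*t + 5*F² (L(t, F) = F + 5*((F*F + t) + 2) = F + 5*((F² + t) + 2) = F + 5*((t + F²) + 2) = F + 5*(2 + t + F²) = F + (10 + 5*t + 5*F²) = 10 + F + 5*t + 5*F²)
L(-1, -3)*(-33) + 30 = (10 - 3 + 5*(-1) + 5*(-3)²)*(-33) + 30 = (10 - 3 - 5 + 5*9)*(-33) + 30 = (10 - 3 - 5 + 45)*(-33) + 30 = 47*(-33) + 30 = -1551 + 30 = -1521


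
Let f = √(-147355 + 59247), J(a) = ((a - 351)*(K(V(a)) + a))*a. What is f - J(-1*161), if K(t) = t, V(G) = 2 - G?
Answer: -164864 + 2*I*√22027 ≈ -1.6486e+5 + 296.83*I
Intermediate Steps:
J(a) = a*(-702 + 2*a) (J(a) = ((a - 351)*((2 - a) + a))*a = ((-351 + a)*2)*a = (-702 + 2*a)*a = a*(-702 + 2*a))
f = 2*I*√22027 (f = √(-88108) = 2*I*√22027 ≈ 296.83*I)
f - J(-1*161) = 2*I*√22027 - 2*(-1*161)*(-351 - 1*161) = 2*I*√22027 - 2*(-161)*(-351 - 161) = 2*I*√22027 - 2*(-161)*(-512) = 2*I*√22027 - 1*164864 = 2*I*√22027 - 164864 = -164864 + 2*I*√22027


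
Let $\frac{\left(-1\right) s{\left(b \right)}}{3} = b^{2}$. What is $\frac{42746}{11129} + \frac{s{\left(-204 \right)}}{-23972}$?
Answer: $\frac{603535126}{66696097} \approx 9.049$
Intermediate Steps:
$s{\left(b \right)} = - 3 b^{2}$
$\frac{42746}{11129} + \frac{s{\left(-204 \right)}}{-23972} = \frac{42746}{11129} + \frac{\left(-3\right) \left(-204\right)^{2}}{-23972} = 42746 \cdot \frac{1}{11129} + \left(-3\right) 41616 \left(- \frac{1}{23972}\right) = \frac{42746}{11129} - - \frac{31212}{5993} = \frac{42746}{11129} + \frac{31212}{5993} = \frac{603535126}{66696097}$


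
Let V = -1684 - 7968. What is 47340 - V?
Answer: 56992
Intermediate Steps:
V = -9652
47340 - V = 47340 - 1*(-9652) = 47340 + 9652 = 56992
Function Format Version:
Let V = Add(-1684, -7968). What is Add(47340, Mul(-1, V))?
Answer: 56992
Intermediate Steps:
V = -9652
Add(47340, Mul(-1, V)) = Add(47340, Mul(-1, -9652)) = Add(47340, 9652) = 56992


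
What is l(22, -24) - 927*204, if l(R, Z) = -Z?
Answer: -189084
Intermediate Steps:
l(22, -24) - 927*204 = -1*(-24) - 927*204 = 24 - 189108 = -189084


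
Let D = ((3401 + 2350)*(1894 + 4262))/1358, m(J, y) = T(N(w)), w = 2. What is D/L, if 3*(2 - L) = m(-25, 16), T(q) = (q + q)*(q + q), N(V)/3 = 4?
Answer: -465831/3395 ≈ -137.21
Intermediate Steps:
N(V) = 12 (N(V) = 3*4 = 12)
T(q) = 4*q² (T(q) = (2*q)*(2*q) = 4*q²)
m(J, y) = 576 (m(J, y) = 4*12² = 4*144 = 576)
D = 17701578/679 (D = (5751*6156)*(1/1358) = 35403156*(1/1358) = 17701578/679 ≈ 26070.)
L = -190 (L = 2 - ⅓*576 = 2 - 192 = -190)
D/L = (17701578/679)/(-190) = (17701578/679)*(-1/190) = -465831/3395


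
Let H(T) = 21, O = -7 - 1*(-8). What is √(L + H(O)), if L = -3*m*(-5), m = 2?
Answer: √51 ≈ 7.1414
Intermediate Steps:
O = 1 (O = -7 + 8 = 1)
L = 30 (L = -3*2*(-5) = -6*(-5) = 30)
√(L + H(O)) = √(30 + 21) = √51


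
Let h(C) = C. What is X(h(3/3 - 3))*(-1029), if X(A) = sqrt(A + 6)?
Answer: -2058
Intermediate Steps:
X(A) = sqrt(6 + A)
X(h(3/3 - 3))*(-1029) = sqrt(6 + (3/3 - 3))*(-1029) = sqrt(6 + (3*(1/3) - 3))*(-1029) = sqrt(6 + (1 - 3))*(-1029) = sqrt(6 - 2)*(-1029) = sqrt(4)*(-1029) = 2*(-1029) = -2058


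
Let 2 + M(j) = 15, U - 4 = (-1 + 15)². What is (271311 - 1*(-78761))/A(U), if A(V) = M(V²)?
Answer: 350072/13 ≈ 26929.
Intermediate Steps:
U = 200 (U = 4 + (-1 + 15)² = 4 + 14² = 4 + 196 = 200)
M(j) = 13 (M(j) = -2 + 15 = 13)
A(V) = 13
(271311 - 1*(-78761))/A(U) = (271311 - 1*(-78761))/13 = (271311 + 78761)*(1/13) = 350072*(1/13) = 350072/13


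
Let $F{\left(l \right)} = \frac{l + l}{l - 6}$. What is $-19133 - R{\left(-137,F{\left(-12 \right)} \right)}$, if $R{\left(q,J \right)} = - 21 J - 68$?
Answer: $-19037$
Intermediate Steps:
$F{\left(l \right)} = \frac{2 l}{-6 + l}$
$R{\left(q,J \right)} = -68 - 21 J$
$-19133 - R{\left(-137,F{\left(-12 \right)} \right)} = -19133 - \left(-68 - 21 \cdot 2 \left(-12\right) \frac{1}{-6 - 12}\right) = -19133 - \left(-68 - 21 \cdot 2 \left(-12\right) \frac{1}{-18}\right) = -19133 - \left(-68 - 21 \cdot 2 \left(-12\right) \left(- \frac{1}{18}\right)\right) = -19133 - \left(-68 - 28\right) = -19133 - -96 = -19133 + 96 = -19037$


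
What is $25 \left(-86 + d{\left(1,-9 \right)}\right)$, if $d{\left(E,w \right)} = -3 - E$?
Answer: $-2250$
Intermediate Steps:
$25 \left(-86 + d{\left(1,-9 \right)}\right) = 25 \left(-86 - 4\right) = 25 \left(-90\right) = -2250$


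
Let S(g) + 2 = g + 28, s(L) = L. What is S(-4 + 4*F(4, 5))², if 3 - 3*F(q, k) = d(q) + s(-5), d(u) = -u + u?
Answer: 9604/9 ≈ 1067.1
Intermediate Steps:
d(u) = 0
F(q, k) = 8/3 (F(q, k) = 1 - (0 - 5)/3 = 1 - ⅓*(-5) = 1 + 5/3 = 8/3)
S(g) = 26 + g (S(g) = -2 + (g + 28) = -2 + (28 + g) = 26 + g)
S(-4 + 4*F(4, 5))² = (26 + (-4 + 4*(8/3)))² = (26 + (-4 + 32/3))² = (26 + 20/3)² = (98/3)² = 9604/9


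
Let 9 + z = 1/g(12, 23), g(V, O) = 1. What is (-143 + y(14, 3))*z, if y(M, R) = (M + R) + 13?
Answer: 904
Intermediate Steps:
y(M, R) = 13 + M + R
z = -8 (z = -9 + 1/1 = -9 + 1 = -8)
(-143 + y(14, 3))*z = (-143 + (13 + 14 + 3))*(-8) = (-143 + 30)*(-8) = -113*(-8) = 904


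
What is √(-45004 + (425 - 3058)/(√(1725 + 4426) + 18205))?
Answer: √(-819300453 - 45004*√6151)/√(18205 + √6151) ≈ 212.14*I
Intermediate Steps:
√(-45004 + (425 - 3058)/(√(1725 + 4426) + 18205)) = √(-45004 - 2633/(√6151 + 18205)) = √(-45004 - 2633/(18205 + √6151))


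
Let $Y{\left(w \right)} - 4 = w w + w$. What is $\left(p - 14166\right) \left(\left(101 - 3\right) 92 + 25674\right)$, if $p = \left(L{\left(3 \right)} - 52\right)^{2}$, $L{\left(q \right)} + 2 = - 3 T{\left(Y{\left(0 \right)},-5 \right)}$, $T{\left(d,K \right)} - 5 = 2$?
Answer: $-296287290$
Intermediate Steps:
$Y{\left(w \right)} = 4 + w + w^{2}$ ($Y{\left(w \right)} = 4 + \left(w w + w\right) = 4 + \left(w^{2} + w\right) = 4 + \left(w + w^{2}\right) = 4 + w + w^{2}$)
$T{\left(d,K \right)} = 7$ ($T{\left(d,K \right)} = 5 + 2 = 7$)
$L{\left(q \right)} = -23$ ($L{\left(q \right)} = -2 - 21 = -23$)
$p = 5625$ ($p = \left(-23 - 52\right)^{2} = \left(-75\right)^{2} = 5625$)
$\left(p - 14166\right) \left(\left(101 - 3\right) 92 + 25674\right) = \left(5625 - 14166\right) \left(\left(101 - 3\right) 92 + 25674\right) = - 8541 \left(98 \cdot 92 + 25674\right) = - 8541 \left(9016 + 25674\right) = \left(-8541\right) 34690 = -296287290$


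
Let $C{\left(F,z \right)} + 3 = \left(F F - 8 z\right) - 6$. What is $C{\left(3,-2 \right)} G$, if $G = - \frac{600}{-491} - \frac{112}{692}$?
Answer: $\frac{1440832}{84943} \approx 16.962$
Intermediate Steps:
$C{\left(F,z \right)} = -9 + F^{2} - 8 z$ ($C{\left(F,z \right)} = -3 - \left(6 + 8 z - F F\right) = -3 - \left(6 - F^{2} + 8 z\right) = -9 + F^{2} - 8 z$)
$G = \frac{90052}{84943}$ ($G = \left(-600\right) \left(- \frac{1}{491}\right) - \frac{28}{173} = \frac{600}{491} - \frac{28}{173} = \frac{90052}{84943} \approx 1.0601$)
$C{\left(3,-2 \right)} G = \left(-9 + 3^{2} - -16\right) \frac{90052}{84943} = \left(-9 + 9 + 16\right) \frac{90052}{84943} = 16 \cdot \frac{90052}{84943} = \frac{1440832}{84943}$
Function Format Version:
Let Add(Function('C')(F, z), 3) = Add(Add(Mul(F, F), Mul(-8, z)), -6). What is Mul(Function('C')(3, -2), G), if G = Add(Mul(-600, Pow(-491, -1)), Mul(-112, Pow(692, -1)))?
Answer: Rational(1440832, 84943) ≈ 16.962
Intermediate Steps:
Function('C')(F, z) = Add(-9, Pow(F, 2), Mul(-8, z)) (Function('C')(F, z) = Add(-3, Add(Add(Mul(F, F), Mul(-8, z)), -6)) = Add(-3, Add(Add(Pow(F, 2), Mul(-8, z)), -6)) = Add(-3, Add(-6, Pow(F, 2), Mul(-8, z))) = Add(-9, Pow(F, 2), Mul(-8, z)))
G = Rational(90052, 84943) (G = Add(Mul(-600, Rational(-1, 491)), Mul(-112, Rational(1, 692))) = Add(Rational(600, 491), Rational(-28, 173)) = Rational(90052, 84943) ≈ 1.0601)
Mul(Function('C')(3, -2), G) = Mul(Add(-9, Pow(3, 2), Mul(-8, -2)), Rational(90052, 84943)) = Mul(Add(-9, 9, 16), Rational(90052, 84943)) = Mul(16, Rational(90052, 84943)) = Rational(1440832, 84943)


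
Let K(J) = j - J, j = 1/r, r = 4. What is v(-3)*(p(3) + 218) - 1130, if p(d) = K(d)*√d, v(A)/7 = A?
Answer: -5708 + 231*√3/4 ≈ -5608.0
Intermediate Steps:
v(A) = 7*A
j = ¼ (j = 1/4 = ¼ ≈ 0.25000)
K(J) = ¼ - J
p(d) = √d*(¼ - d) (p(d) = (¼ - d)*√d = √d*(¼ - d))
v(-3)*(p(3) + 218) - 1130 = (7*(-3))*(√3*(¼ - 1*3) + 218) - 1130 = -21*(√3*(¼ - 3) + 218) - 1130 = -21*(√3*(-11/4) + 218) - 1130 = -21*(-11*√3/4 + 218) - 1130 = -21*(218 - 11*√3/4) - 1130 = (-4578 + 231*√3/4) - 1130 = -5708 + 231*√3/4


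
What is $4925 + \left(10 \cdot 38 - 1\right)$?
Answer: $5304$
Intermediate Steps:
$4925 + \left(10 \cdot 38 - 1\right) = 4925 + \left(380 - 1\right) = 4925 + 379 = 5304$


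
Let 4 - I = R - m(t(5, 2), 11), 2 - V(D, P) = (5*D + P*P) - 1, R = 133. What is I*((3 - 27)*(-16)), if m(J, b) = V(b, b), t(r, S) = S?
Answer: -115968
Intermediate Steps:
V(D, P) = 3 - P² - 5*D (V(D, P) = 2 - ((5*D + P*P) - 1) = 2 - ((5*D + P²) - 1) = 2 - ((P² + 5*D) - 1) = 2 - (-1 + P² + 5*D) = 2 + (1 - P² - 5*D) = 3 - P² - 5*D)
m(J, b) = 3 - b² - 5*b
I = -302 (I = 4 - (133 - (3 - 1*11² - 5*11)) = 4 - (133 - (3 - 1*121 - 55)) = 4 - (133 - (3 - 121 - 55)) = 4 - (133 - 1*(-173)) = 4 - (133 + 173) = 4 - 1*306 = 4 - 306 = -302)
I*((3 - 27)*(-16)) = -302*(3 - 27)*(-16) = -(-7248)*(-16) = -302*384 = -115968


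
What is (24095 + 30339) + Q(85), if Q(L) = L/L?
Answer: 54435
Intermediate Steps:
Q(L) = 1
(24095 + 30339) + Q(85) = (24095 + 30339) + 1 = 54434 + 1 = 54435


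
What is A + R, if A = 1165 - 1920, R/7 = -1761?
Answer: -13082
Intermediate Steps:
R = -12327 (R = 7*(-1761) = -12327)
A = -755
A + R = -755 - 12327 = -13082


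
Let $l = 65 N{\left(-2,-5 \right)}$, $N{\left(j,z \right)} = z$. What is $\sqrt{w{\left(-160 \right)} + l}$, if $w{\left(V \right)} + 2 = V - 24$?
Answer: $i \sqrt{511} \approx 22.605 i$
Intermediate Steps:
$w{\left(V \right)} = -26 + V$ ($w{\left(V \right)} = -2 + \left(V - 24\right) = -2 + \left(-24 + V\right) = -26 + V$)
$l = -325$ ($l = 65 \left(-5\right) = -325$)
$\sqrt{w{\left(-160 \right)} + l} = \sqrt{\left(-26 - 160\right) - 325} = \sqrt{-186 - 325} = \sqrt{-511} = i \sqrt{511}$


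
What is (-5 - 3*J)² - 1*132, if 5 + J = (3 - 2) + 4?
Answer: -107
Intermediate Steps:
J = 0 (J = -5 + ((3 - 2) + 4) = -5 + (1 + 4) = -5 + 5 = 0)
(-5 - 3*J)² - 1*132 = (-5 - 3*0)² - 1*132 = (-5 + 0)² - 132 = (-5)² - 132 = 25 - 132 = -107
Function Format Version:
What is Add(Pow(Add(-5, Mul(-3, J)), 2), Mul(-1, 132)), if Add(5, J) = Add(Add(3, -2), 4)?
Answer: -107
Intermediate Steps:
J = 0 (J = Add(-5, Add(Add(3, -2), 4)) = Add(-5, Add(1, 4)) = Add(-5, 5) = 0)
Add(Pow(Add(-5, Mul(-3, J)), 2), Mul(-1, 132)) = Add(Pow(Add(-5, Mul(-3, 0)), 2), Mul(-1, 132)) = Add(Pow(Add(-5, 0), 2), -132) = Add(Pow(-5, 2), -132) = Add(25, -132) = -107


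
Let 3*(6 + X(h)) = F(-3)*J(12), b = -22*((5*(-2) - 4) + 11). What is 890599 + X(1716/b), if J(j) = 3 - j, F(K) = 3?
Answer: 890584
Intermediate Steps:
b = 66 (b = -22*((-10 - 4) + 11) = -22*(-14 + 11) = -22*(-3) = 66)
X(h) = -15 (X(h) = -6 + (3*(3 - 1*12))/3 = -6 + (3*(3 - 12))/3 = -6 + (3*(-9))/3 = -6 + (1/3)*(-27) = -6 - 9 = -15)
890599 + X(1716/b) = 890599 - 15 = 890584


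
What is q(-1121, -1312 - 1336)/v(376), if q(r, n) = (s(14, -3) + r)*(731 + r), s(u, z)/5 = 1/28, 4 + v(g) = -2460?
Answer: -556335/3136 ≈ -177.40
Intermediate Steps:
v(g) = -2464 (v(g) = -4 - 2460 = -2464)
s(u, z) = 5/28
q(r, n) = (731 + r)*(5/28 + r) (q(r, n) = (5/28 + r)*(731 + r) = (731 + r)*(5/28 + r))
q(-1121, -1312 - 1336)/v(376) = (3655/28 + (-1121)² + (20473/28)*(-1121))/(-2464) = (3655/28 + 1256641 - 22950233/28)*(-1/2464) = (6119685/14)*(-1/2464) = -556335/3136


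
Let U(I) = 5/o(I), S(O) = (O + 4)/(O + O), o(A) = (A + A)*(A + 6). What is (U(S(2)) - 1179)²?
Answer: 112550881/81 ≈ 1.3895e+6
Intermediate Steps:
o(A) = 2*A*(6 + A) (o(A) = (2*A)*(6 + A) = 2*A*(6 + A))
S(O) = (4 + O)/(2*O) (S(O) = (4 + O)/((2*O)) = (4 + O)*(1/(2*O)) = (4 + O)/(2*O))
U(I) = 5/(2*I*(6 + I)) (U(I) = 5/((2*I*(6 + I))) = 5*(1/(2*I*(6 + I))) = 5/(2*I*(6 + I)))
(U(S(2)) - 1179)² = (5/(2*(((½)*(4 + 2)/2))*(6 + (½)*(4 + 2)/2)) - 1179)² = (5/(2*(((½)*(½)*6))*(6 + (½)*(½)*6)) - 1179)² = (5/(2*(3/2)*(6 + 3/2)) - 1179)² = ((5/2)*(⅔)/(15/2) - 1179)² = ((5/2)*(⅔)*(2/15) - 1179)² = (2/9 - 1179)² = (-10609/9)² = 112550881/81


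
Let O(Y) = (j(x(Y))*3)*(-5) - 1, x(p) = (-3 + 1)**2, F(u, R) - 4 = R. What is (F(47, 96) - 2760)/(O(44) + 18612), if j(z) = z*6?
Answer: -2660/18251 ≈ -0.14575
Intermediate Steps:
F(u, R) = 4 + R
x(p) = 4 (x(p) = (-2)**2 = 4)
j(z) = 6*z
O(Y) = -361 (O(Y) = ((6*4)*3)*(-5) - 1 = (24*3)*(-5) - 1 = 72*(-5) - 1 = -360 - 1 = -361)
(F(47, 96) - 2760)/(O(44) + 18612) = ((4 + 96) - 2760)/(-361 + 18612) = (100 - 2760)/18251 = -2660*1/18251 = -2660/18251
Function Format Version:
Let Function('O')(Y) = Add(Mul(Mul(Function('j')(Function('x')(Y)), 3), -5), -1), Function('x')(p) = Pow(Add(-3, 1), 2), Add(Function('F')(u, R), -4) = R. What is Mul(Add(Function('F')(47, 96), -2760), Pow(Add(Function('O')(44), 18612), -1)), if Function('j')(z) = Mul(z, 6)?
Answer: Rational(-2660, 18251) ≈ -0.14575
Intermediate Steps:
Function('F')(u, R) = Add(4, R)
Function('x')(p) = 4 (Function('x')(p) = Pow(-2, 2) = 4)
Function('j')(z) = Mul(6, z)
Function('O')(Y) = -361 (Function('O')(Y) = Add(Mul(Mul(Mul(6, 4), 3), -5), -1) = Add(Mul(Mul(24, 3), -5), -1) = Add(Mul(72, -5), -1) = Add(-360, -1) = -361)
Mul(Add(Function('F')(47, 96), -2760), Pow(Add(Function('O')(44), 18612), -1)) = Mul(Add(Add(4, 96), -2760), Pow(Add(-361, 18612), -1)) = Mul(Add(100, -2760), Pow(18251, -1)) = Mul(-2660, Rational(1, 18251)) = Rational(-2660, 18251)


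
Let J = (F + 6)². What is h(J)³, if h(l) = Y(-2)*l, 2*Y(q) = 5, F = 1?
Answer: 14706125/8 ≈ 1.8383e+6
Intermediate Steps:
Y(q) = 5/2 (Y(q) = (½)*5 = 5/2)
J = 49 (J = (1 + 6)² = 7² = 49)
h(l) = 5*l/2
h(J)³ = ((5/2)*49)³ = (245/2)³ = 14706125/8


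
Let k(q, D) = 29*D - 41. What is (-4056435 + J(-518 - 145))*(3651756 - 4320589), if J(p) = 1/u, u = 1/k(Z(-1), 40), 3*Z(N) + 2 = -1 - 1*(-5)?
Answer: 2712329166228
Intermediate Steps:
Z(N) = ⅔ (Z(N) = -⅔ + (-1 - 1*(-5))/3 = -⅔ + (-1 + 5)/3 = -⅔ + (⅓)*4 = -⅔ + 4/3 = ⅔)
k(q, D) = -41 + 29*D
u = 1/1119 (u = 1/(-41 + 29*40) = 1/(-41 + 1160) = 1/1119 ≈ 0.00089366)
J(p) = 1119 (J(p) = 1/(1/1119) = 1119)
(-4056435 + J(-518 - 145))*(3651756 - 4320589) = (-4056435 + 1119)*(3651756 - 4320589) = -4055316*(-668833) = 2712329166228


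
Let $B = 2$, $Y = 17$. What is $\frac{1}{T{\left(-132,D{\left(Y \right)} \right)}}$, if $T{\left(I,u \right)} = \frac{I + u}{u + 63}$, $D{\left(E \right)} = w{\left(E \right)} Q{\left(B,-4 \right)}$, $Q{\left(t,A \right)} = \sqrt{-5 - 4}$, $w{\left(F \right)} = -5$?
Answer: $- \frac{899}{1961} + \frac{325 i}{1961} \approx -0.45844 + 0.16573 i$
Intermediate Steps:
$Q{\left(t,A \right)} = 3 i$ ($Q{\left(t,A \right)} = \sqrt{-9} = 3 i$)
$D{\left(E \right)} = - 15 i$ ($D{\left(E \right)} = - 5 \cdot 3 i = - 15 i$)
$T{\left(I,u \right)} = \frac{I + u}{63 + u}$
$\frac{1}{T{\left(-132,D{\left(Y \right)} \right)}} = \frac{1}{\frac{1}{63 - 15 i} \left(-132 - 15 i\right)} = \frac{1}{\frac{63 + 15 i}{4194} \left(-132 - 15 i\right)} = \frac{1}{\frac{1}{4194} \left(-132 - 15 i\right) \left(63 + 15 i\right)} = \frac{\left(-132 + 15 i\right) \left(63 - 15 i\right)}{17649}$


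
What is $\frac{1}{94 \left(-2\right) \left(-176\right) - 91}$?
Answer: $\frac{1}{32997} \approx 3.0306 \cdot 10^{-5}$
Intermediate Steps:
$\frac{1}{94 \left(-2\right) \left(-176\right) - 91} = \frac{1}{\left(-188\right) \left(-176\right) - 91} = \frac{1}{33088 - 91} = \frac{1}{32997}$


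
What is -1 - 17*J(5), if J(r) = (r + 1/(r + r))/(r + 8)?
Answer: -997/130 ≈ -7.6692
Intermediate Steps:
J(r) = (r + 1/(2*r))/(8 + r)
-1 - 17*J(5) = -1 - 17*(½ + 5²)/(5*(8 + 5)) = -1 - 17*(½ + 25)/(5*13) = -1 - 17*51/(5*13*2) = -1 - 17*51/130 = -1 - 867/130 = -997/130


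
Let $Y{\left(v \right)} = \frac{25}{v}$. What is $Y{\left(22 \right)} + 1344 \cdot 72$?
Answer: $\frac{2128921}{22} \approx 96769.0$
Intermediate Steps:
$Y{\left(22 \right)} + 1344 \cdot 72 = \frac{25}{22} + 1344 \cdot 72 = 25 \cdot \frac{1}{22} + 96768 = \frac{25}{22} + 96768 = \frac{2128921}{22}$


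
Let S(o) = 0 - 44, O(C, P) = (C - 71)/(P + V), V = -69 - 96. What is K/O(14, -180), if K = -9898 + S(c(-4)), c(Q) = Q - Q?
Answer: -1143330/19 ≈ -60175.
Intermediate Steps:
V = -165
c(Q) = 0
O(C, P) = (-71 + C)/(-165 + P) (O(C, P) = (C - 71)/(P - 165) = (-71 + C)/(-165 + P))
S(o) = -44
K = -9942 (K = -9898 - 44 = -9942)
K/O(14, -180) = -9942*(-165 - 180)/(-71 + 14) = -9942/(-57/(-345)) = -9942/((-1/345*(-57))) = -9942/19/115 = -9942*115/19 = -1143330/19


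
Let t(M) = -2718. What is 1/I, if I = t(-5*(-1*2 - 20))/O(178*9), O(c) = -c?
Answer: 89/151 ≈ 0.58940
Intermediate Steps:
I = 151/89 (I = -2718/((-178*9)) = -2718/((-1*1602)) = -2718/(-1602) = -2718*(-1/1602) = 151/89 ≈ 1.6966)
1/I = 1/(151/89) = 89/151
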